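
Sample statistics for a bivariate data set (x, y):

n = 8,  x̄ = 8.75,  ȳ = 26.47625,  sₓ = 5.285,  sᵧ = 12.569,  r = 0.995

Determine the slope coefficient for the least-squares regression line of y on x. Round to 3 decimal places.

b = r · sᵧ/sₓ = 0.995 · 12.569/5.285 = 2.366349

2.366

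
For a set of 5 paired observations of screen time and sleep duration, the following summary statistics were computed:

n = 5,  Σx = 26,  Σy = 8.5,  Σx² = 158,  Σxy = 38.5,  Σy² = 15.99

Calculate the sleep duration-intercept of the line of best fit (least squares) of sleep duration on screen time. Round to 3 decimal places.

Sxx = Σx² − (Σx)²/n = 158 − 135.2 = 22.8
Sxy = Σxy − (Σx)(Σy)/n = 38.5 − 44.2 = -5.7
b = Sxy/Sxx = -5.7/22.8 = -0.25
a = ȳ − b·x̄ = 1.7 − (-0.25)·5.2 = 3

3.000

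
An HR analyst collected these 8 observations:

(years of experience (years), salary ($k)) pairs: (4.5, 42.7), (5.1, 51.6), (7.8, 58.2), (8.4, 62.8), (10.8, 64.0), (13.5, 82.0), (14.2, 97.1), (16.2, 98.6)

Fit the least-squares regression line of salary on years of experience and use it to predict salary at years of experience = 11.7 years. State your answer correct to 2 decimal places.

77.23

n = 8, Σx = 80.5, Σy = 557, Σxy = 6211.13, Σx² = 940.63
Sxx = Σx² − (Σx)²/n = 940.63 − 810.03125 = 130.59875
Sxy = Σxy − (Σx)(Σy)/n = 6211.13 − 5604.8125 = 606.3175
b = Sxy/Sxx = 606.3175/130.59875 = 4.642598
a = ȳ − b·x̄ = 69.625 − 4.642598·10.0625 = 22.908857
ŷ(11.7) = a + b·11.7 = 22.908857 + 4.642598·11.7 = 77.227254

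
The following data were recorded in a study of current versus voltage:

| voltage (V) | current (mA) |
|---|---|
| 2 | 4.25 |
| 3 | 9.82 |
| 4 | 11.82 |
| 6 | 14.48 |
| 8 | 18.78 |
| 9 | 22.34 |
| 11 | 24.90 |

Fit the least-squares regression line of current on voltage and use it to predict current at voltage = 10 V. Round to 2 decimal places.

n = 7, Σx = 43, Σy = 106.39, Σxy = 797.32, Σx² = 331
Sxx = Σx² − (Σx)²/n = 331 − 264.142857 = 66.857143
Sxy = Σxy − (Σx)(Σy)/n = 797.32 − 653.538571 = 143.781429
b = Sxy/Sxx = 143.781429/66.857143 = 2.150577
a = ȳ − b·x̄ = 15.198571 − 2.150577·6.142857 = 1.987885
ŷ(10) = a + b·10 = 1.987885 + 2.150577·10 = 23.493654

23.49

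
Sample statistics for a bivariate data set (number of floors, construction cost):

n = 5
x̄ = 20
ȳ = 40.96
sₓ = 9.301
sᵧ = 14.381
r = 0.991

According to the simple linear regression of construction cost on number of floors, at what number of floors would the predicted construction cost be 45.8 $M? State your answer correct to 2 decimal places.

b = r · sᵧ/sₓ = 0.991 · 14.381/9.301 = 1.532262
a = ȳ − b·x̄ = 40.96 − 1.532262·20 = 10.314755
Set a + b·x = 45.8: x = (45.8 − 10.314755) / 1.532262 = 23.158728

23.16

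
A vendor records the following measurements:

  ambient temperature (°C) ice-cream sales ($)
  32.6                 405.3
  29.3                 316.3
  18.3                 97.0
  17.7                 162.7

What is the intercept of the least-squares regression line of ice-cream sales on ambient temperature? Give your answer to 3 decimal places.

-194.949

n = 4, Σx = 97.9, Σy = 981.3, Σxy = 27135.26, Σx² = 2569.43
Sxx = Σx² − (Σx)²/n = 2569.43 − 2396.1025 = 173.3275
Sxy = Σxy − (Σx)(Σy)/n = 27135.26 − 24017.3175 = 3117.9425
b = Sxy/Sxx = 3117.9425/173.3275 = 17.988735
a = ȳ − b·x̄ = 245.325 − 17.988735·24.475 = -194.949294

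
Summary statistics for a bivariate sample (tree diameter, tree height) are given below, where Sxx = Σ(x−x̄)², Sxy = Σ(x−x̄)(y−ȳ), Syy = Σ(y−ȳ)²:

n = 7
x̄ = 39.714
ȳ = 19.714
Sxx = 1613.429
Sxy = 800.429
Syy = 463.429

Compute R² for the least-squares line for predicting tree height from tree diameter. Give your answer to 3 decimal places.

R² = Sxy²/(Sxx·Syy) = (800.429)²/(1613.429·463.429) = 0.856865

0.857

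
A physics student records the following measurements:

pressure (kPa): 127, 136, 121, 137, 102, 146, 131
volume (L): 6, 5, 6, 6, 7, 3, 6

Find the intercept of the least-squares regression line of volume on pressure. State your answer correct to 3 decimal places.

n = 7, Σx = 900, Σy = 39, Σxy = 4928, Σx² = 116916
Sxx = Σx² − (Σx)²/n = 116916 − 115714.285714 = 1201.714286
Sxy = Σxy − (Σx)(Σy)/n = 4928 − 5014.285714 = -86.285714
b = Sxy/Sxx = -86.285714/1201.714286 = -0.071802
a = ȳ − b·x̄ = 5.571429 − (-0.071802)·128.571429 = 14.803138

14.803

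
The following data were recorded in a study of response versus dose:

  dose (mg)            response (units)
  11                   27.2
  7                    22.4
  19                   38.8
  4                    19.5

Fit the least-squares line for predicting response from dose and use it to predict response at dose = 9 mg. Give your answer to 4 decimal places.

25.3456

n = 4, Σx = 41, Σy = 107.9, Σxy = 1271.2, Σx² = 547
Sxx = Σx² − (Σx)²/n = 547 − 420.25 = 126.75
Sxy = Σxy − (Σx)(Σy)/n = 1271.2 − 1105.975 = 165.225
b = Sxy/Sxx = 165.225/126.75 = 1.303550
a = ȳ − b·x̄ = 26.975 − 1.303550·10.25 = 13.613609
ŷ(9) = a + b·9 = 13.613609 + 1.303550·9 = 25.345562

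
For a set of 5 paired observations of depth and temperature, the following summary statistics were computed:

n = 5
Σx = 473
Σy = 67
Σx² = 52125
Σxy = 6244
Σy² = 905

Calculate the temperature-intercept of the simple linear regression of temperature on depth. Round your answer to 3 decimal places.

14.608

Sxx = Σx² − (Σx)²/n = 52125 − 44745.8 = 7379.2
Sxy = Σxy − (Σx)(Σy)/n = 6244 − 6338.2 = -94.2
b = Sxy/Sxx = -94.2/7379.2 = -0.012766
a = ȳ − b·x̄ = 13.4 − (-0.012766)·94.6 = 14.607627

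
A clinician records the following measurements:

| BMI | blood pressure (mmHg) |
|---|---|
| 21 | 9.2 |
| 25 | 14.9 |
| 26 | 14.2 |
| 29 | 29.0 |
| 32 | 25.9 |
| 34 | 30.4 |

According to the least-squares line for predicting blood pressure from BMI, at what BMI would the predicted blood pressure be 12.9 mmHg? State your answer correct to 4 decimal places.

23.3698

n = 6, Σx = 167, Σy = 123.6, Σxy = 3638.3, Σx² = 4763
Sxx = Σx² − (Σx)²/n = 4763 − 4648.166667 = 114.833333
Sxy = Σxy − (Σx)(Σy)/n = 3638.3 − 3440.2 = 198.1
b = Sxy/Sxx = 198.1/114.833333 = 1.725109
a = ȳ − b·x̄ = 20.6 − 1.725109·27.833333 = -27.415530
Set a + b·x = 12.9: x = (12.9 − (-27.415530)) / 1.725109 = 23.369847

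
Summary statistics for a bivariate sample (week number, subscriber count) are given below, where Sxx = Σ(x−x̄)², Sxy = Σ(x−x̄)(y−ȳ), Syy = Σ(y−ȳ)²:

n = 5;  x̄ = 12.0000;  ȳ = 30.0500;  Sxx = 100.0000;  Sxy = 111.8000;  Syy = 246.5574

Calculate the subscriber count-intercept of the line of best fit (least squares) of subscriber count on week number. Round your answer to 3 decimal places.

b = Sxy/Sxx = 111.8/100 = 1.118
a = ȳ − b·x̄ = 30.05 − 1.118·12 = 16.634

16.634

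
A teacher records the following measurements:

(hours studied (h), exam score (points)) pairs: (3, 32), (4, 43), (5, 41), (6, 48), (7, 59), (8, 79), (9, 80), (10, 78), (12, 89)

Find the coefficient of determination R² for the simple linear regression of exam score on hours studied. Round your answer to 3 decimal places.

n = 9, Σx = 64, Σy = 549, Σxy = 4374, Σx² = 524, Σy² = 36985
Sxx = Σx² − (Σx)²/n = 524 − 455.111111 = 68.888889
Sxy = Σxy − (Σx)(Σy)/n = 4374 − 3904 = 470
Syy = Σy² − (Σy)²/n = 36985 − 33489 = 3496
R² = Sxy²/(Sxx·Syy) = (470)²/(68.888889·3496) = 0.917223

0.917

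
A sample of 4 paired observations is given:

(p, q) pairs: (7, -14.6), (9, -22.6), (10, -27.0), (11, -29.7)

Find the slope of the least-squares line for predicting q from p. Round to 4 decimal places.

-3.8543

n = 4, Σx = 37, Σy = -93.9, Σxy = -902.3, Σx² = 351
Sxx = Σx² − (Σx)²/n = 351 − 342.25 = 8.75
Sxy = Σxy − (Σx)(Σy)/n = -902.3 − (-868.575) = -33.725
b = Sxy/Sxx = -33.725/8.75 = -3.854286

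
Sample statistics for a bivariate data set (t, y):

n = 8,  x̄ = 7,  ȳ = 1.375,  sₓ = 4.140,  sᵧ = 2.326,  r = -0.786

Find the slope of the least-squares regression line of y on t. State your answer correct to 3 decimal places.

-0.442

b = r · sᵧ/sₓ = -0.786 · 2.326/4.14 = -0.441603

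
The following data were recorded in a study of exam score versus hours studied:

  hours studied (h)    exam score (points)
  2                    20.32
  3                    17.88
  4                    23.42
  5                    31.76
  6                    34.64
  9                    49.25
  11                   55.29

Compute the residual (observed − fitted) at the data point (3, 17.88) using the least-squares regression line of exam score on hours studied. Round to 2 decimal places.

n = 7, Σx = 40, Σy = 232.56, Σxy = 1606.04, Σx² = 292
Sxx = Σx² − (Σx)²/n = 292 − 228.571429 = 63.428571
Sxy = Σxy − (Σx)(Σy)/n = 1606.04 − 1328.914286 = 277.125714
b = Sxy/Sxx = 277.125714/63.428571 = 4.369099
a = ȳ − b·x̄ = 33.222857 − 4.369099·5.714286 = 8.256577
ŷ(3) = 8.256577 + 4.369099·3 = 21.363874
residual = y − ŷ = 17.88 − 21.363874 = -3.483874

-3.48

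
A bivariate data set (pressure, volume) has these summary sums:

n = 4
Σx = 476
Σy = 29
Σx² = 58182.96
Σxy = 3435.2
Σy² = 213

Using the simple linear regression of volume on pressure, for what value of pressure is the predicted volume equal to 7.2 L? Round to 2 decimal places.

Sxx = Σx² − (Σx)²/n = 58182.96 − 56644 = 1538.96
Sxy = Σxy − (Σx)(Σy)/n = 3435.2 − 3451 = -15.8
b = Sxy/Sxx = -15.8/1538.96 = -0.010267
a = ȳ − b·x̄ = 7.25 − (-0.010267)·119 = 8.471734
Set a + b·x = 7.2: x = (7.2 − 8.471734) / (-0.010267) = 123.870127

123.87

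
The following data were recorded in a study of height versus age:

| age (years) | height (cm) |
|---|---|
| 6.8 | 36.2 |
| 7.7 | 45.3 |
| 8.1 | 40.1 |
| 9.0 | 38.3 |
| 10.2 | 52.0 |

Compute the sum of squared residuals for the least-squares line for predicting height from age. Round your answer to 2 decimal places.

79.80

n = 5, Σx = 41.8, Σy = 211.9, Σxy = 1794.88, Σx² = 356.18, Σy² = 9141.43
Sxx = Σx² − (Σx)²/n = 356.18 − 349.448 = 6.732
Sxy = Σxy − (Σx)(Σy)/n = 1794.88 − 1771.484 = 23.396
Syy = Σy² − (Σy)²/n = 9141.43 − 8980.322 = 161.108
b = Sxy/Sxx = 23.396/6.732 = 3.475342
SSE = Syy − b·Sxy = 161.108 − 3.475342·23.396 = 79.798907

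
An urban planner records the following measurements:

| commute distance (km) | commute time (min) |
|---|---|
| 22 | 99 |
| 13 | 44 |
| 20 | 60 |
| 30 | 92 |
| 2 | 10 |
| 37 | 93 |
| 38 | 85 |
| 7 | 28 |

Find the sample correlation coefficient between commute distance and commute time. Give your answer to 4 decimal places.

0.8910

n = 8, Σx = 169, Σy = 511, Σxy = 13597, Σx² = 4819, Σy² = 40559
Sxx = Σx² − (Σx)²/n = 4819 − 3570.125 = 1248.875
Sxy = Σxy − (Σx)(Σy)/n = 13597 − 10794.875 = 2802.125
Syy = Σy² − (Σy)²/n = 40559 − 32640.125 = 7918.875
r = Sxy/√(Sxx·Syy) = 2802.125/√(9889685.015625) = 2802.125/3144.786959 = 0.891038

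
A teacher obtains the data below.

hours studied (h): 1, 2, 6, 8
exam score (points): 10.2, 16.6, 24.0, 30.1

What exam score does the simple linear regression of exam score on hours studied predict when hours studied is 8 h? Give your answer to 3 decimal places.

n = 4, Σx = 17, Σy = 80.9, Σxy = 428.2, Σx² = 105
Sxx = Σx² − (Σx)²/n = 105 − 72.25 = 32.75
Sxy = Σxy − (Σx)(Σy)/n = 428.2 − 343.825 = 84.375
b = Sxy/Sxx = 84.375/32.75 = 2.576336
a = ȳ − b·x̄ = 20.225 − 2.576336·4.25 = 9.275573
ŷ(8) = a + b·8 = 9.275573 + 2.576336·8 = 29.886260

29.886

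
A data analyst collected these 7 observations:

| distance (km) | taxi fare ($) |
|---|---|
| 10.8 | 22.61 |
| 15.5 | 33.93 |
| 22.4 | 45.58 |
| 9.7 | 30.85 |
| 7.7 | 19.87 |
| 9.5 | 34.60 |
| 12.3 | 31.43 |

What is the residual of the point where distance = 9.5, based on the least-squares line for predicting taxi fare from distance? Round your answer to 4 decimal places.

7.6237

n = 7, Σx = 87.9, Σy = 218.87, Σxy = 2958.628, Σx² = 1253.57
Sxx = Σx² − (Σx)²/n = 1253.57 − 1103.772857 = 149.797143
Sxy = Σxy − (Σx)(Σy)/n = 2958.628 − 2748.381857 = 210.246143
b = Sxy/Sxx = 210.246143/149.797143 = 1.403539
a = ȳ − b·x̄ = 31.267143 − 1.403539·12.557143 = 13.642702
ŷ(9.5) = 13.642702 + 1.403539·9.5 = 26.976323
residual = y − ŷ = 34.60 − 26.976323 = 7.623677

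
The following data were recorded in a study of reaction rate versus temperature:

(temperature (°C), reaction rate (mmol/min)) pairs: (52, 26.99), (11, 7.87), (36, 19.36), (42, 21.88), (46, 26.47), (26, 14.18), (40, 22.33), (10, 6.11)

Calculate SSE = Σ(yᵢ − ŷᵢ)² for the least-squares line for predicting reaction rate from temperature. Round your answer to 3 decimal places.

n = 8, Σx = 263, Σy = 145.19, Σxy = 5646.57, Σx² = 10377, Σy² = 3081.6353
Sxx = Σx² − (Σx)²/n = 10377 − 8646.125 = 1730.875
Sxy = Σxy − (Σx)(Σy)/n = 5646.57 − 4773.12125 = 873.44875
Syy = Σy² − (Σy)²/n = 3081.6353 − 2635.017012 = 446.618288
b = Sxy/Sxx = 873.44875/1730.875 = 0.504628
SSE = Syy − b·Sxy = 446.618288 − 0.504628·873.44875 = 5.851208

5.851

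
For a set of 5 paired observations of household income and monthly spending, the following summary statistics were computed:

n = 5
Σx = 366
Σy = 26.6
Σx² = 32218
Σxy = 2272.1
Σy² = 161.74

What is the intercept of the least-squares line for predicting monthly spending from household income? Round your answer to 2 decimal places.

Sxx = Σx² − (Σx)²/n = 32218 − 26791.2 = 5426.8
Sxy = Σxy − (Σx)(Σy)/n = 2272.1 − 1947.12 = 324.98
b = Sxy/Sxx = 324.98/5426.8 = 0.059884
a = ȳ − b·x̄ = 5.32 − 0.059884·73.2 = 0.936471

0.94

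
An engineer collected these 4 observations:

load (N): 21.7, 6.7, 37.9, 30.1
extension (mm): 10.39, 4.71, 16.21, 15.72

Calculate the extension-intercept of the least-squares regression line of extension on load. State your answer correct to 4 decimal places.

2.2462

n = 4, Σx = 96.4, Σy = 47.03, Σxy = 1344.551, Σx² = 2858.2
Sxx = Σx² − (Σx)²/n = 2858.2 − 2323.24 = 534.96
Sxy = Σxy − (Σx)(Σy)/n = 1344.551 − 1133.423 = 211.128
b = Sxy/Sxx = 211.128/534.96 = 0.394661
a = ȳ − b·x̄ = 11.7575 − 0.394661·24.1 = 2.246163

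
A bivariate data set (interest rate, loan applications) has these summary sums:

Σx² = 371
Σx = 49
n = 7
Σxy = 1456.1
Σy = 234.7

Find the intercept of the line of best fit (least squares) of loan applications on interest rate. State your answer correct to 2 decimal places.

80.23

Sxx = Σx² − (Σx)²/n = 371 − 343 = 28
Sxy = Σxy − (Σx)(Σy)/n = 1456.1 − 1642.9 = -186.8
b = Sxy/Sxx = -186.8/28 = -6.671429
a = ȳ − b·x̄ = 33.528571 − (-6.671429)·7 = 80.228571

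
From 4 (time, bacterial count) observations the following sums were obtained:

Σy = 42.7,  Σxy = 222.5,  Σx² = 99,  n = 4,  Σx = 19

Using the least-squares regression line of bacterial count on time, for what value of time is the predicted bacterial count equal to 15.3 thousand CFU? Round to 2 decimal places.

Sxx = Σx² − (Σx)²/n = 99 − 90.25 = 8.75
Sxy = Σxy − (Σx)(Σy)/n = 222.5 − 202.825 = 19.675
b = Sxy/Sxx = 19.675/8.75 = 2.248571
a = ȳ − b·x̄ = 10.675 − 2.248571·4.75 = -0.005714
Set a + b·x = 15.3: x = (15.3 − (-0.005714)) / 2.248571 = 6.806861

6.81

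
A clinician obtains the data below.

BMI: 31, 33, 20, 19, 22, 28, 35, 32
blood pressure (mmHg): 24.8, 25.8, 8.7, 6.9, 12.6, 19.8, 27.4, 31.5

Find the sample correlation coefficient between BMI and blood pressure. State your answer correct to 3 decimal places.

n = 8, Σx = 220, Σy = 157.5, Σxy = 4723.9, Σx² = 6328, Σy² = 3697.79
Sxx = Σx² − (Σx)²/n = 6328 − 6050 = 278
Sxy = Σxy − (Σx)(Σy)/n = 4723.9 − 4331.25 = 392.65
Syy = Σy² − (Σy)²/n = 3697.79 − 3100.78125 = 597.00875
r = Sxy/√(Sxx·Syy) = 392.65/√(165968.4325) = 392.65/407.392234 = 0.963813

0.964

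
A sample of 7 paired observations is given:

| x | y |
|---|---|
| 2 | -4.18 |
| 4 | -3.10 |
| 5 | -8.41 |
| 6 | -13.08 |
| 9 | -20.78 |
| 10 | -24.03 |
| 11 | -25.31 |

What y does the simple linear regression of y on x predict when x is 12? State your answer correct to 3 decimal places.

-28.476

n = 7, Σx = 47, Σy = -98.89, Σxy = -847.02, Σx² = 383
Sxx = Σx² − (Σx)²/n = 383 − 315.571429 = 67.428571
Sxy = Σxy − (Σx)(Σy)/n = -847.02 − (-663.975714) = -183.044286
b = Sxy/Sxx = -183.044286/67.428571 = -2.714640
a = ȳ − b·x̄ = -14.127143 − (-2.714640)·6.714286 = 4.099725
ŷ(12) = a + b·12 = 4.099725 + (-2.714640)·12 = -28.475953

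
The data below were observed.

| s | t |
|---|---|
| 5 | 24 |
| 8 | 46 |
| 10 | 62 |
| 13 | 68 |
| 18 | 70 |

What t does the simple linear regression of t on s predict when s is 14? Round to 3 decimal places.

64.883

n = 5, Σx = 54, Σy = 270, Σxy = 3252, Σx² = 682
Sxx = Σx² − (Σx)²/n = 682 − 583.2 = 98.8
Sxy = Σxy − (Σx)(Σy)/n = 3252 − 2916 = 336
b = Sxy/Sxx = 336/98.8 = 3.400810
a = ȳ − b·x̄ = 54 − 3.400810·10.8 = 17.271255
ŷ(14) = a + b·14 = 17.271255 + 3.400810·14 = 64.882591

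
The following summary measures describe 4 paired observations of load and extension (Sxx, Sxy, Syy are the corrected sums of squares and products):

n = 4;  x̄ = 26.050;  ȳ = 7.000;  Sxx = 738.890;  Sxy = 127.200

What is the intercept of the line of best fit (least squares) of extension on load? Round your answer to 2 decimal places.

2.52

b = Sxy/Sxx = 127.2/738.89 = 0.172150
a = ȳ − b·x̄ = 7 − 0.172150·26.05 = 2.515489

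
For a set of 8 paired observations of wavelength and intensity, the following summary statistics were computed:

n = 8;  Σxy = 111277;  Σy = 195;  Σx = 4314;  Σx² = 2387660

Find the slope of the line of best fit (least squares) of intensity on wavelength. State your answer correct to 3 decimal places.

Sxx = Σx² − (Σx)²/n = 2387660 − 2326324.5 = 61335.5
Sxy = Σxy − (Σx)(Σy)/n = 111277 − 105153.75 = 6123.25
b = Sxy/Sxx = 6123.25/61335.5 = 0.099832

0.100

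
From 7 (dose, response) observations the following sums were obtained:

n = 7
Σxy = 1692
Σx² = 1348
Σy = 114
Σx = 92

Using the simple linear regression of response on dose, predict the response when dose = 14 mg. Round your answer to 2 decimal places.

Sxx = Σx² − (Σx)²/n = 1348 − 1209.142857 = 138.857143
Sxy = Σxy − (Σx)(Σy)/n = 1692 − 1498.285714 = 193.714286
b = Sxy/Sxx = 193.714286/138.857143 = 1.395062
a = ȳ − b·x̄ = 16.285714 − 1.395062·13.142857 = -2.049383
ŷ(14) = a + b·14 = -2.049383 + 1.395062·14 = 17.481481

17.48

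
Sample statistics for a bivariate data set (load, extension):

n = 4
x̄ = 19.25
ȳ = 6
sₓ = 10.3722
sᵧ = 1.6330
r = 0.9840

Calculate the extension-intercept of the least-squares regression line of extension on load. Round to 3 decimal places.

b = r · sᵧ/sₓ = 0.984 · 1.633/10.3722 = 0.154921
a = ȳ − b·x̄ = 6 − 0.154921·19.25 = 3.017770

3.018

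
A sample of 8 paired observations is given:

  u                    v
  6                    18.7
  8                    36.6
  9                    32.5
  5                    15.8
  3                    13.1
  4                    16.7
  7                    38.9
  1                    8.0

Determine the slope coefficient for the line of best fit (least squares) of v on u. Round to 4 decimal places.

n = 8, Σx = 43, Σy = 180.3, Σxy = 1162.9, Σx² = 281
Sxx = Σx² − (Σx)²/n = 281 − 231.125 = 49.875
Sxy = Σxy − (Σx)(Σy)/n = 1162.9 − 969.1125 = 193.7875
b = Sxy/Sxx = 193.7875/49.875 = 3.885464

3.8855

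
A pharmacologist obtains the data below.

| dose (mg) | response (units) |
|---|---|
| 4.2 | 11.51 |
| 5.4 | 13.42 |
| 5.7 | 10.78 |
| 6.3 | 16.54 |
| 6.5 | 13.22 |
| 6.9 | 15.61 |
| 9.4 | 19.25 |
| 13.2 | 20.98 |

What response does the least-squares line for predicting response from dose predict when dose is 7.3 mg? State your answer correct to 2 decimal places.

n = 8, Σx = 57.6, Σy = 121.31, Σxy = 937.983, Σx² = 471.44
Sxx = Σx² − (Σx)²/n = 471.44 − 414.72 = 56.72
Sxy = Σxy − (Σx)(Σy)/n = 937.983 − 873.432 = 64.551
b = Sxy/Sxx = 64.551/56.72 = 1.138064
a = ȳ − b·x̄ = 15.16375 − 1.138064·7.2 = 6.969688
ŷ(7.3) = a + b·7.3 = 6.969688 + 1.138064·7.3 = 15.277556

15.28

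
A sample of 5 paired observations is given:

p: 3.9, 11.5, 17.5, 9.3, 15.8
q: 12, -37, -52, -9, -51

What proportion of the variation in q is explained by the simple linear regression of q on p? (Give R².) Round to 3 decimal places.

n = 5, Σx = 58, Σy = -137, Σxy = -2178.2, Σx² = 789.84, Σy² = 6899
Sxx = Σx² − (Σx)²/n = 789.84 − 672.8 = 117.04
Sxy = Σxy − (Σx)(Σy)/n = -2178.2 − (-1589.2) = -589
Syy = Σy² − (Σy)²/n = 6899 − 3753.8 = 3145.2
R² = Sxy²/(Sxx·Syy) = (-589)²/(117.04·3145.2) = 0.942428

0.942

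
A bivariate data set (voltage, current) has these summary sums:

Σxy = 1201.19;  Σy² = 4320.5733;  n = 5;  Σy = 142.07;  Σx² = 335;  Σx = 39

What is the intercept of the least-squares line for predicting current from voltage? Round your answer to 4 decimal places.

Sxx = Σx² − (Σx)²/n = 335 − 304.2 = 30.8
Sxy = Σxy − (Σx)(Σy)/n = 1201.19 − 1108.146 = 93.044
b = Sxy/Sxx = 93.044/30.8 = 3.020909
a = ȳ − b·x̄ = 28.414 − 3.020909·7.8 = 4.850909

4.8509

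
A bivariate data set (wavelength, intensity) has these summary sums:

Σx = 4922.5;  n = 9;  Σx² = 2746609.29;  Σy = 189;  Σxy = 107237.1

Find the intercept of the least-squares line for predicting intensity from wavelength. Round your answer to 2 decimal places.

-17.94

Sxx = Σx² − (Σx)²/n = 2746609.29 − 2692334.027778 = 54275.262222
Sxy = Σxy − (Σx)(Σy)/n = 107237.1 − 103372.5 = 3864.6
b = Sxy/Sxx = 3864.6/54275.262222 = 0.071204
a = ȳ − b·x̄ = 21 − 0.071204·546.944444 = -17.944473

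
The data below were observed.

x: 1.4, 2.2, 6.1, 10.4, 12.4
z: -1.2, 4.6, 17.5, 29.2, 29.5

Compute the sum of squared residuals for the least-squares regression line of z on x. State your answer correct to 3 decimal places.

n = 5, Σx = 32.5, Σy = 79.6, Σxy = 784.67, Σx² = 305.93, Σy² = 2051.74
Sxx = Σx² − (Σx)²/n = 305.93 − 211.25 = 94.68
Sxy = Σxy − (Σx)(Σy)/n = 784.67 − 517.4 = 267.27
Syy = Σy² − (Σy)²/n = 2051.74 − 1267.232 = 784.508
b = Sxy/Sxx = 267.27/94.68 = 2.822877
SSE = Syy − b·Sxy = 784.508 − 2.822877·267.27 = 30.037648

30.038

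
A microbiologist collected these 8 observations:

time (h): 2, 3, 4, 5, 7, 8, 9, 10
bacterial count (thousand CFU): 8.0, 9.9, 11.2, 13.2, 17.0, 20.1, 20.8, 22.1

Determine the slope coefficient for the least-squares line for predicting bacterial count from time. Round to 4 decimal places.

1.8450

n = 8, Σx = 48, Σy = 122.3, Σxy = 844.5, Σx² = 348
Sxx = Σx² − (Σx)²/n = 348 − 288 = 60
Sxy = Σxy − (Σx)(Σy)/n = 844.5 − 733.8 = 110.7
b = Sxy/Sxx = 110.7/60 = 1.845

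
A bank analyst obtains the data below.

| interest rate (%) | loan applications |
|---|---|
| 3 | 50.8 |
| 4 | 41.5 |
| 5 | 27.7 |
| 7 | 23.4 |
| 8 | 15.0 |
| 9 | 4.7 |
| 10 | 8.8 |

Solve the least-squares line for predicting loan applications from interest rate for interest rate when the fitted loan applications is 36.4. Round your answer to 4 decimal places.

n = 7, Σx = 46, Σy = 171.9, Σxy = 871, Σx² = 344
Sxx = Σx² − (Σx)²/n = 344 − 302.285714 = 41.714286
Sxy = Σxy − (Σx)(Σy)/n = 871 − 1129.628571 = -258.628571
b = Sxy/Sxx = -258.628571/41.714286 = -6.2
a = ȳ − b·x̄ = 24.557143 − (-6.2)·6.571429 = 65.3
Set a + b·x = 36.4: x = (36.4 − 65.3) / (-6.2) = 4.661290

4.6613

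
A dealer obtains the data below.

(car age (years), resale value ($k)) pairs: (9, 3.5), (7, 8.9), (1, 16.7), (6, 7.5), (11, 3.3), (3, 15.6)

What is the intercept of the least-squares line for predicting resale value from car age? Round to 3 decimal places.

18.536

n = 6, Σx = 37, Σy = 55.5, Σxy = 238.6, Σx² = 297
Sxx = Σx² − (Σx)²/n = 297 − 228.166667 = 68.833333
Sxy = Σxy − (Σx)(Σy)/n = 238.6 − 342.25 = -103.65
b = Sxy/Sxx = -103.65/68.833333 = -1.505811
a = ȳ − b·x̄ = 9.25 − (-1.505811)·6.166667 = 18.535835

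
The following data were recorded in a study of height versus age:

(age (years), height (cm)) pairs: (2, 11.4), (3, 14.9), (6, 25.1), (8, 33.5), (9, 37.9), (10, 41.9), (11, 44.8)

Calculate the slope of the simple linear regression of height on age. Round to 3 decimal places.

n = 7, Σx = 49, Σy = 209.5, Σxy = 1739, Σx² = 415
Sxx = Σx² − (Σx)²/n = 415 − 343 = 72
Sxy = Σxy − (Σx)(Σy)/n = 1739 − 1466.5 = 272.5
b = Sxy/Sxx = 272.5/72 = 3.784722

3.785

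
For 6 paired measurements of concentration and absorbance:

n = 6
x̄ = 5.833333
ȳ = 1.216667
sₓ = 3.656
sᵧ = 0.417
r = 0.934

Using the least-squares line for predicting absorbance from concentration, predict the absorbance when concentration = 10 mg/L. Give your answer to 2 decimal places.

1.66

b = r · sᵧ/sₓ = 0.934 · 0.417/3.656 = 0.106531
a = ȳ − b·x̄ = 1.216667 − 0.106531·5.833333 = 0.595235
ŷ(10) = a + b·10 = 0.595235 + 0.106531·10 = 1.660547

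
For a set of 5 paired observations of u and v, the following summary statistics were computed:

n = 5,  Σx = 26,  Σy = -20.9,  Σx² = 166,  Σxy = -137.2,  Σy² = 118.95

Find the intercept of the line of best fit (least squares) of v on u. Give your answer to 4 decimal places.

Sxx = Σx² − (Σx)²/n = 166 − 135.2 = 30.8
Sxy = Σxy − (Σx)(Σy)/n = -137.2 − (-108.68) = -28.52
b = Sxy/Sxx = -28.52/30.8 = -0.925974
a = ȳ − b·x̄ = -4.18 − (-0.925974)·5.2 = 0.635065

0.6351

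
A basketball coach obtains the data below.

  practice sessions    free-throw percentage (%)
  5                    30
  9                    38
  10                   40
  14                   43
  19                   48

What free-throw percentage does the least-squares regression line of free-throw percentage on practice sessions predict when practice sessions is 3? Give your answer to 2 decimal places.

n = 5, Σx = 57, Σy = 199, Σxy = 2406, Σx² = 763
Sxx = Σx² − (Σx)²/n = 763 − 649.8 = 113.2
Sxy = Σxy − (Σx)(Σy)/n = 2406 − 2268.6 = 137.4
b = Sxy/Sxx = 137.4/113.2 = 1.213781
a = ȳ − b·x̄ = 39.8 − 1.213781·11.4 = 25.962898
ŷ(3) = a + b·3 = 25.962898 + 1.213781·3 = 29.604240

29.60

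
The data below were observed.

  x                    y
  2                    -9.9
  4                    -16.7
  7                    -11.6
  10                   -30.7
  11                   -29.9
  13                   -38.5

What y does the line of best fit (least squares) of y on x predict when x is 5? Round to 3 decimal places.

n = 6, Σx = 47, Σy = -137.3, Σxy = -1304.2, Σx² = 459
Sxx = Σx² − (Σx)²/n = 459 − 368.166667 = 90.833333
Sxy = Σxy − (Σx)(Σy)/n = -1304.2 − (-1075.516667) = -228.683333
b = Sxy/Sxx = -228.683333/90.833333 = -2.517615
a = ȳ − b·x̄ = -22.883333 − (-2.517615)·7.833333 = -3.162018
ŷ(5) = a + b·5 = -3.162018 + (-2.517615)·5 = -15.750092

-15.750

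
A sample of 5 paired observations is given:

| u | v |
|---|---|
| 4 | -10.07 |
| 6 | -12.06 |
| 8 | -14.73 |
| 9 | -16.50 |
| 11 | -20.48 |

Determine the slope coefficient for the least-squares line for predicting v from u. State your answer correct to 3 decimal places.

n = 5, Σx = 38, Σy = -73.84, Σxy = -604.26, Σx² = 318
Sxx = Σx² − (Σx)²/n = 318 − 288.8 = 29.2
Sxy = Σxy − (Σx)(Σy)/n = -604.26 − (-561.184) = -43.076
b = Sxy/Sxx = -43.076/29.2 = -1.475205

-1.475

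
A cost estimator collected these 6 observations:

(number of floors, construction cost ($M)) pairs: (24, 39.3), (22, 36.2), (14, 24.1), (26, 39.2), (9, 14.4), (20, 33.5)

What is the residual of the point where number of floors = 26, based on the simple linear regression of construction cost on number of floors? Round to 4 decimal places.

-2.3019

n = 6, Σx = 115, Σy = 186.7, Σxy = 3895.8, Σx² = 2413
Sxx = Σx² − (Σx)²/n = 2413 − 2204.166667 = 208.833333
Sxy = Σxy − (Σx)(Σy)/n = 3895.8 − 3578.416667 = 317.383333
b = Sxy/Sxx = 317.383333/208.833333 = 1.519792
a = ȳ − b·x̄ = 31.116667 − 1.519792·19.166667 = 1.987310
ŷ(26) = 1.987310 + 1.519792·26 = 41.501915
residual = y − ŷ = 39.2 − 41.501915 = -2.301915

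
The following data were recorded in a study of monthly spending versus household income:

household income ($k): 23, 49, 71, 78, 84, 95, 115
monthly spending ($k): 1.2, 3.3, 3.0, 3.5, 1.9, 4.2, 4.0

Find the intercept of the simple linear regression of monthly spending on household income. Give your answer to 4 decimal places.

n = 7, Σx = 515, Σy = 21.1, Σxy = 1693.9, Σx² = 43361
Sxx = Σx² − (Σx)²/n = 43361 − 37889.285714 = 5471.714286
Sxy = Σxy − (Σx)(Σy)/n = 1693.9 − 1552.357143 = 141.542857
b = Sxy/Sxx = 141.542857/5471.714286 = 0.025868
a = ȳ − b·x̄ = 3.014286 − 0.025868·73.571429 = 1.111133

1.1111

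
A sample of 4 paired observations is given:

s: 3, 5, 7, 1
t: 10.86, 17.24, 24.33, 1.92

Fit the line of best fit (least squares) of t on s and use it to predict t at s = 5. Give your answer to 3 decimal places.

n = 4, Σx = 16, Σy = 54.35, Σxy = 291.01, Σx² = 84
Sxx = Σx² − (Σx)²/n = 84 − 64 = 20
Sxy = Σxy − (Σx)(Σy)/n = 291.01 − 217.4 = 73.61
b = Sxy/Sxx = 73.61/20 = 3.6805
a = ȳ − b·x̄ = 13.5875 − 3.6805·4 = -1.1345
ŷ(5) = a + b·5 = -1.1345 + 3.6805·5 = 17.268

17.268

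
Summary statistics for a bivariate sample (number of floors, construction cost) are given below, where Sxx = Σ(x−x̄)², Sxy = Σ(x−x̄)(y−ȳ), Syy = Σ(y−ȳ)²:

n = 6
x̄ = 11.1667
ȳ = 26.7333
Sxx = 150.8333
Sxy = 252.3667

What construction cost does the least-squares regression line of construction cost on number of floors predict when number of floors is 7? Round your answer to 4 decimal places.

19.7618

b = Sxy/Sxx = 252.3667/150.8333 = 1.673150
a = ȳ − b·x̄ = 26.7333 − 1.673150·11.1667 = 8.049739
ŷ(7) = a + b·7 = 8.049739 + 1.673150·7 = 19.761787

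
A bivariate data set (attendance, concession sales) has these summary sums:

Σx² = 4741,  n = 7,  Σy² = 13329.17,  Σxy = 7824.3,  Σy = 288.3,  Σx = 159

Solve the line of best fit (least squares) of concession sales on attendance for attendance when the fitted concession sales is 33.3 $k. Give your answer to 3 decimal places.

Sxx = Σx² − (Σx)²/n = 4741 − 3611.571429 = 1129.428571
Sxy = Σxy − (Σx)(Σy)/n = 7824.3 − 6548.528571 = 1275.771429
b = Sxy/Sxx = 1275.771429/1129.428571 = 1.129572
a = ȳ − b·x̄ = 41.185714 − 1.129572·22.714286 = 15.528282
Set a + b·x = 33.3: x = (33.3 − 15.528282) / 1.129572 = 15.733136

15.733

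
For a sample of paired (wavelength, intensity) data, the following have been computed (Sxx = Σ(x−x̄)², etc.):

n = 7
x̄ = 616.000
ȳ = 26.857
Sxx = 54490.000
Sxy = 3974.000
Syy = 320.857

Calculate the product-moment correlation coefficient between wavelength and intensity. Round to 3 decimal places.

0.950

r = Sxy/√(Sxx·Syy) = 3974/√(17483497.93) = 3974/4181.327293 = 0.950416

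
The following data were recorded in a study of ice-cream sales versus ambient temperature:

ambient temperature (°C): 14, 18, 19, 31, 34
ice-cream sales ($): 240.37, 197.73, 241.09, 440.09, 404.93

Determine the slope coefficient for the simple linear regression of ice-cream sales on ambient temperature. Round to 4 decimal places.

n = 5, Σx = 116, Σy = 1524.21, Σxy = 38915.44, Σx² = 2998
Sxx = Σx² − (Σx)²/n = 2998 − 2691.2 = 306.8
Sxy = Σxy − (Σx)(Σy)/n = 38915.44 − 35361.672 = 3553.768
b = Sxy/Sxx = 3553.768/306.8 = 11.583338

11.5833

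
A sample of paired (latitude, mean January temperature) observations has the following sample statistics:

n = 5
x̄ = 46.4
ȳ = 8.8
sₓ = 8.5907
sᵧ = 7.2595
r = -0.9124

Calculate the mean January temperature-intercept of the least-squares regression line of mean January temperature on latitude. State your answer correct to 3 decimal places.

44.575

b = r · sᵧ/sₓ = -0.9124 · 7.2595/8.5907 = -0.771016
a = ȳ − b·x̄ = 8.8 − (-0.771016)·46.4 = 44.575146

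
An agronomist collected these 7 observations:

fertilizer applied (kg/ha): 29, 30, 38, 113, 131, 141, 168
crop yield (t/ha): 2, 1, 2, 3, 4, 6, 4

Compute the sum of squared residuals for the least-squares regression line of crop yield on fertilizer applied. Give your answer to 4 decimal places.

4.7712

n = 7, Σx = 650, Σy = 22, Σxy = 2545, Σx² = 81220, Σy² = 86
Sxx = Σx² − (Σx)²/n = 81220 − 60357.142857 = 20862.857143
Sxy = Σxy − (Σx)(Σy)/n = 2545 − 2042.857143 = 502.142857
Syy = Σy² − (Σy)²/n = 86 − 69.142857 = 16.857143
b = Sxy/Sxx = 502.142857/20862.857143 = 0.024069
SSE = Syy − b·Sxy = 16.857143 − 0.024069·502.142857 = 4.771193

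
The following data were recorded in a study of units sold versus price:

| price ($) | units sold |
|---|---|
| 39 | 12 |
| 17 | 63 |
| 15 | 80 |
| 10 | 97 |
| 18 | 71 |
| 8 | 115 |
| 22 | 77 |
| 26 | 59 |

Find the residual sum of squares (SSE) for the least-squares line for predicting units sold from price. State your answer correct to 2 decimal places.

610.68

n = 8, Σx = 155, Σy = 574, Σxy = 9135, Σx² = 3683, Σy² = 47598
Sxx = Σx² − (Σx)²/n = 3683 − 3003.125 = 679.875
Sxy = Σxy − (Σx)(Σy)/n = 9135 − 11121.25 = -1986.25
Syy = Σy² − (Σy)²/n = 47598 − 41184.5 = 6413.5
b = Sxy/Sxx = -1986.25/679.875 = -2.921493
SSE = Syy − b·Sxy = 6413.5 − (-2.921493)·(-1986.25) = 610.684685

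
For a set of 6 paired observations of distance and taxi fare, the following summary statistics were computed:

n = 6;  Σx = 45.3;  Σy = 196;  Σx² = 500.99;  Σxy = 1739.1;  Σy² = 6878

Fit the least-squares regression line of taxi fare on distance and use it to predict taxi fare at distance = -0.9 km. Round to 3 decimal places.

Sxx = Σx² − (Σx)²/n = 500.99 − 342.015 = 158.975
Sxy = Σxy − (Σx)(Σy)/n = 1739.1 − 1479.8 = 259.3
b = Sxy/Sxx = 259.3/158.975 = 1.631074
a = ȳ − b·x̄ = 32.666667 − 1.631074·7.55 = 20.352057
ŷ(-0.9) = a + b·-0.9 = 20.352057 + 1.631074·(-0.9) = 18.884091

18.884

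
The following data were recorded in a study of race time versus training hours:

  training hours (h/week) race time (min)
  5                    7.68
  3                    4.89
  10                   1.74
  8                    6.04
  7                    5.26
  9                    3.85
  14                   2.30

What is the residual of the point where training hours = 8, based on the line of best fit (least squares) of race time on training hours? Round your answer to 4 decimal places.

n = 7, Σx = 56, Σy = 31.76, Σxy = 222.46, Σx² = 524
Sxx = Σx² − (Σx)²/n = 524 − 448 = 76
Sxy = Σxy − (Σx)(Σy)/n = 222.46 − 254.08 = -31.62
b = Sxy/Sxx = -31.62/76 = -0.416053
a = ȳ − b·x̄ = 4.537143 − (-0.416053)·8 = 7.865564
ŷ(8) = 7.865564 + (-0.416053)·8 = 4.537143
residual = y − ŷ = 6.04 − 4.537143 = 1.502857

1.5029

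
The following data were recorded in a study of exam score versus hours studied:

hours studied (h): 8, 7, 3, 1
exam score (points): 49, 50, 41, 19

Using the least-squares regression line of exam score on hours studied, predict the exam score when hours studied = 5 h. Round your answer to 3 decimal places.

n = 4, Σx = 19, Σy = 159, Σxy = 884, Σx² = 123
Sxx = Σx² − (Σx)²/n = 123 − 90.25 = 32.75
Sxy = Σxy − (Σx)(Σy)/n = 884 − 755.25 = 128.75
b = Sxy/Sxx = 128.75/32.75 = 3.931298
a = ȳ − b·x̄ = 39.75 − 3.931298·4.75 = 21.076336
ŷ(5) = a + b·5 = 21.076336 + 3.931298·5 = 40.732824

40.733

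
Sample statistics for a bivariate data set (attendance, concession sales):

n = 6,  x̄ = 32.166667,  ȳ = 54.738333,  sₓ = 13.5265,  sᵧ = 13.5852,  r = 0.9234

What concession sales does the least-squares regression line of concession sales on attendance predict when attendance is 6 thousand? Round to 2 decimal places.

30.47

b = r · sᵧ/sₓ = 0.9234 · 13.5852/13.5265 = 0.927407
a = ȳ − b·x̄ = 54.738333 − 0.927407·32.166667 = 24.906734
ŷ(6) = a + b·6 = 24.906734 + 0.927407·6 = 30.471177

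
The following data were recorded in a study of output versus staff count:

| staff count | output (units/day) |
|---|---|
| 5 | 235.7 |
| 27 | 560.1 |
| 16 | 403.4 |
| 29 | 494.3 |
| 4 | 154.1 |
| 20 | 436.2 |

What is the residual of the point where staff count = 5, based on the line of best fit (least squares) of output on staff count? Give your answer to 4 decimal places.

21.7994

n = 6, Σx = 101, Σy = 2283.8, Σxy = 46430.7, Σx² = 2267
Sxx = Σx² − (Σx)²/n = 2267 − 1700.166667 = 566.833333
Sxy = Σxy − (Σx)(Σy)/n = 46430.7 − 38443.966667 = 7986.733333
b = Sxy/Sxx = 7986.733333/566.833333 = 14.090091
a = ȳ − b·x̄ = 380.633333 − 14.090091·16.833333 = 143.450132
ŷ(5) = 143.450132 + 14.090091·5 = 213.900588
residual = y − ŷ = 235.7 − 213.900588 = 21.799412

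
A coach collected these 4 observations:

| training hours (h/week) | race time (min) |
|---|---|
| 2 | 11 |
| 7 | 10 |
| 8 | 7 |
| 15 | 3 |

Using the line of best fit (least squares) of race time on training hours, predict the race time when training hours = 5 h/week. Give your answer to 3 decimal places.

n = 4, Σx = 32, Σy = 31, Σxy = 193, Σx² = 342
Sxx = Σx² − (Σx)²/n = 342 − 256 = 86
Sxy = Σxy − (Σx)(Σy)/n = 193 − 248 = -55
b = Sxy/Sxx = -55/86 = -0.639535
a = ȳ − b·x̄ = 7.75 − (-0.639535)·8 = 12.866279
ŷ(5) = a + b·5 = 12.866279 + (-0.639535)·5 = 9.668605

9.669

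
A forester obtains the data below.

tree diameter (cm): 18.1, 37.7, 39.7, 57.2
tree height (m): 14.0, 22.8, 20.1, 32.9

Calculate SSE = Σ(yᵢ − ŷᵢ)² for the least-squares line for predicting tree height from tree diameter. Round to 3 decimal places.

12.959

n = 4, Σx = 152.7, Σy = 89.8, Σxy = 3792.81, Σx² = 6596.83, Σy² = 2202.26
Sxx = Σx² − (Σx)²/n = 6596.83 − 5829.3225 = 767.5075
Sxy = Σxy − (Σx)(Σy)/n = 3792.81 − 3428.115 = 364.695
Syy = Σy² − (Σy)²/n = 2202.26 − 2016.01 = 186.25
b = Sxy/Sxx = 364.695/767.5075 = 0.475168
SSE = Syy − b·Sxy = 186.25 − 0.475168·364.695 = 12.958608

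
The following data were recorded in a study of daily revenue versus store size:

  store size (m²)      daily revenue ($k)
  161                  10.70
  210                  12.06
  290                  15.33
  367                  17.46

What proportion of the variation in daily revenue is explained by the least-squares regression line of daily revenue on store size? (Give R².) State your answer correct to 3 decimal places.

n = 4, Σx = 1028, Σy = 55.55, Σxy = 15108.82, Σx² = 288810, Σy² = 799.7941
Sxx = Σx² − (Σx)²/n = 288810 − 264196 = 24614
Sxy = Σxy − (Σx)(Σy)/n = 15108.82 − 14276.35 = 832.47
Syy = Σy² − (Σy)²/n = 799.7941 − 771.450625 = 28.343475
R² = Sxy²/(Sxx·Syy) = (832.47)²/(24614·28.343475) = 0.993349

0.993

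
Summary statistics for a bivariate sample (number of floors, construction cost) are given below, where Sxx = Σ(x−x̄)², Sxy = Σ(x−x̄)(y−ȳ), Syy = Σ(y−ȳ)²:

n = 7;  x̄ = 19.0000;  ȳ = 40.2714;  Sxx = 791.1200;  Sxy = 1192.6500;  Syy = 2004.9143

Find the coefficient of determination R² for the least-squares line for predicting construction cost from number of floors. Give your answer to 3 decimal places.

0.897

R² = Sxy²/(Sxx·Syy) = (1192.65)²/(791.12·2004.9143) = 0.896784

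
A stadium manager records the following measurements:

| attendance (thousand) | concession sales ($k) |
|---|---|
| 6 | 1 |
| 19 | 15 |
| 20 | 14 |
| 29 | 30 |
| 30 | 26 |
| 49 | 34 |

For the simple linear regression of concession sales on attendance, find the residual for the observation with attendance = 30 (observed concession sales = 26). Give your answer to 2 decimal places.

n = 6, Σx = 153, Σy = 120, Σxy = 3887, Σx² = 4939
Sxx = Σx² − (Σx)²/n = 4939 − 3901.5 = 1037.5
Sxy = Σxy − (Σx)(Σy)/n = 3887 − 3060 = 827
b = Sxy/Sxx = 827/1037.5 = 0.797108
a = ȳ − b·x̄ = 20 − 0.797108·25.5 = -0.326265
ŷ(30) = -0.326265 + 0.797108·30 = 23.586988
residual = y − ŷ = 26 − 23.586988 = 2.413012

2.41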